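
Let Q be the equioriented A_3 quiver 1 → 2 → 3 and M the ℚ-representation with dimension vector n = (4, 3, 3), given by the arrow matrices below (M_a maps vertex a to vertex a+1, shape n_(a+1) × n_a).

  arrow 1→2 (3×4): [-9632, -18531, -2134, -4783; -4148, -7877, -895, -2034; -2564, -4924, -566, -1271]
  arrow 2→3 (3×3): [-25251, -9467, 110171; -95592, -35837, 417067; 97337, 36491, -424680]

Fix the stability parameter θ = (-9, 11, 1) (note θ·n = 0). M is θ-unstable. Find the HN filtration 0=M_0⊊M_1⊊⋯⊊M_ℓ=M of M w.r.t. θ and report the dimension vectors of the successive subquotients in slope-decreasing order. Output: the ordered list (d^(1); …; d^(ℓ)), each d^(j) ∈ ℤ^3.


Barcode: M ≅ I[1,1], I[1,3]^3. HN layers by μ_θ (2 steps, strictly decreasing):
  μ^(1)=6; μ^(2)=-9

((0, 3, 3); (4, 0, 0))


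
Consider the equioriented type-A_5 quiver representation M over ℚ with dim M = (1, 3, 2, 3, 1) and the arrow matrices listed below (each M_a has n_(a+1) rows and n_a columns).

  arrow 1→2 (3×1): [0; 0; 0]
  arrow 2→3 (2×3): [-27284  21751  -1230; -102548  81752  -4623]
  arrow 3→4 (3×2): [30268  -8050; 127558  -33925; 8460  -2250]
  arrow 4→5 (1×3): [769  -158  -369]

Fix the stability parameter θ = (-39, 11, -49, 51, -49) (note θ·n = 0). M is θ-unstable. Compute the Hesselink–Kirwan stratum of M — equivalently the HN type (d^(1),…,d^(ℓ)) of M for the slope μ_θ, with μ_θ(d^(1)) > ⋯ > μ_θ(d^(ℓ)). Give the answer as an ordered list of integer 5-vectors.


Via rank(M_{q-1}∘⋯∘M_p): M ≅ I[1,1], I[2,2], I[2,3], I[2,5], I[4,4]^2.
μ_θ-semistable layers: μ^(1)=51; μ^(2)=11; μ^(3)=1; μ^(4)=-19; μ^(5)=-39

((0, 0, 0, 2, 0); (0, 1, 0, 0, 0); (0, 0, 0, 1, 1); (0, 2, 2, 0, 0); (1, 0, 0, 0, 0))


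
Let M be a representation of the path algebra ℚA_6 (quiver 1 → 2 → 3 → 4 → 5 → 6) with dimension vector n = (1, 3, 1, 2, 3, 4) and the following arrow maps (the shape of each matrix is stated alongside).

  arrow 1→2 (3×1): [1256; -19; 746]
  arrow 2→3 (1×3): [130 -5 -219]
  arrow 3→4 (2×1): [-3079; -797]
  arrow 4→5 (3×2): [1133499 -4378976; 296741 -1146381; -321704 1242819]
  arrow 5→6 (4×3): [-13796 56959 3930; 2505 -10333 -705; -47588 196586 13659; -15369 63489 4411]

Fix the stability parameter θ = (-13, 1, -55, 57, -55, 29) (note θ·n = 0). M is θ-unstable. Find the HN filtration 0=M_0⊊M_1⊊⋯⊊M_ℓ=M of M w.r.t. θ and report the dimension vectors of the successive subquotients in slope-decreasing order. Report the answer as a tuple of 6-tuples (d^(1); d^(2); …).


Interval decomposition of M: I[1,6], I[2,2]^2, I[4,6], I[5,6], I[6,6].
HN type (ℓ=4): μ^(1)=29; μ^(2)=1; μ^(3)=-67/3; μ^(4)=-55

((0, 0, 0, 0, 0, 4); (0, 2, 0, 2, 2, 0); (1, 1, 1, 0, 0, 0); (0, 0, 0, 0, 1, 0))


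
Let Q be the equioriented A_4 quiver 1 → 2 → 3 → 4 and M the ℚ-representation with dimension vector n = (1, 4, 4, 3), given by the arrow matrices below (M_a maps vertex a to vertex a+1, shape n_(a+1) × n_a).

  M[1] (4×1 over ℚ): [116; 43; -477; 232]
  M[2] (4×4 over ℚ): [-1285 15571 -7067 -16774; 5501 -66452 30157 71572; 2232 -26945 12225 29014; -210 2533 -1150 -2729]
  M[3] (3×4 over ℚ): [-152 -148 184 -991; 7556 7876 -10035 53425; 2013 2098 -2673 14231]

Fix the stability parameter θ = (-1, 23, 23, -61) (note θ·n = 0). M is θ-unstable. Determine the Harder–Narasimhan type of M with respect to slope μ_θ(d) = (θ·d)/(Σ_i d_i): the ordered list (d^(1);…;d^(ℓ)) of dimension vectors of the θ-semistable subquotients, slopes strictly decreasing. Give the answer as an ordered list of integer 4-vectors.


Barcode: M ≅ I[1,4], I[2,3], I[2,4]^2. HN layers by μ_θ (3 steps, strictly decreasing):
  μ^(1)=23; μ^(2)=-4; μ^(3)=-5

((0, 1, 1, 0); (1, 1, 1, 1); (0, 2, 2, 2))


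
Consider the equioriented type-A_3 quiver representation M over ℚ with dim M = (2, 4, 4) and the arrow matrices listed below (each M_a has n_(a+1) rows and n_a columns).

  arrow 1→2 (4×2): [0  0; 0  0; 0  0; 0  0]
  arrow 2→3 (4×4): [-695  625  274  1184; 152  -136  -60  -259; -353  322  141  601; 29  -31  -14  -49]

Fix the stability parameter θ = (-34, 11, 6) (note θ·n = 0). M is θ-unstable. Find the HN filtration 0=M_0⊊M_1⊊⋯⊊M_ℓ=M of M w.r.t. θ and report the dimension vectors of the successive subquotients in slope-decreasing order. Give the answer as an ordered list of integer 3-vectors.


Interval decomposition of M: I[1,1]^2, I[2,2], I[2,3]^3, I[3,3].
HN type (ℓ=4): μ^(1)=11; μ^(2)=17/2; μ^(3)=6; μ^(4)=-34

((0, 1, 0); (0, 3, 3); (0, 0, 1); (2, 0, 0))


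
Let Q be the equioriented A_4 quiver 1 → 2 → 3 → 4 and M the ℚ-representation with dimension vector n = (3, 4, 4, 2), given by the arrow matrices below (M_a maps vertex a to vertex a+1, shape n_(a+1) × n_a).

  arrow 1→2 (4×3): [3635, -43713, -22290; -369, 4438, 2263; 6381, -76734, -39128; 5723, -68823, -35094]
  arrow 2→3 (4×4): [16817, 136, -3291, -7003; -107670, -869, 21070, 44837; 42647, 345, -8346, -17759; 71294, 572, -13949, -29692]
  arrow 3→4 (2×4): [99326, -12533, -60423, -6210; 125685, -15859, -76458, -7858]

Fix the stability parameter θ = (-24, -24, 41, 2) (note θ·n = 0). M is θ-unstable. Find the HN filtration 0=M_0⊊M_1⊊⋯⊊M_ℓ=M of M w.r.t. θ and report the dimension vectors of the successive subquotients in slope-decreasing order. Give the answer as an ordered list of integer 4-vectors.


Barcode: M ≅ I[1,3], I[1,4]^2, I[2,3]. HN layers by μ_θ (3 steps, strictly decreasing):
  μ^(1)=41; μ^(2)=43/2; μ^(3)=-24

((0, 0, 2, 0); (0, 0, 2, 2); (3, 4, 0, 0))


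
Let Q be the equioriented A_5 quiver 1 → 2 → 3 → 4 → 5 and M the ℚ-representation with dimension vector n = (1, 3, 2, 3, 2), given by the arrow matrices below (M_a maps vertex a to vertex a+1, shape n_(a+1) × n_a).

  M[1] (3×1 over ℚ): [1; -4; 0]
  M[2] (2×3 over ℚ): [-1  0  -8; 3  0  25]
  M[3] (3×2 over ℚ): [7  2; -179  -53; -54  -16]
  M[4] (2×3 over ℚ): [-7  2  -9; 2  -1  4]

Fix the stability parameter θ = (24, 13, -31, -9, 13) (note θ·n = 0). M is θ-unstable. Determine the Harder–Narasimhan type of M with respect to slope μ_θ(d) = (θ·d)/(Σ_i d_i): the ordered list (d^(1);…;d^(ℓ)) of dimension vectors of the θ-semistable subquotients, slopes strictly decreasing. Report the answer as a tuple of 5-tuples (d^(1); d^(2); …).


Via rank(M_{q-1}∘⋯∘M_p): M ≅ I[1,5], I[2,2], I[2,5], I[4,4].
μ_θ-semistable layers: μ^(1)=13; μ^(2)=-3/4; μ^(3)=-9

((0, 1, 0, 0, 2); (1, 1, 1, 1, 0); (0, 1, 1, 2, 0))


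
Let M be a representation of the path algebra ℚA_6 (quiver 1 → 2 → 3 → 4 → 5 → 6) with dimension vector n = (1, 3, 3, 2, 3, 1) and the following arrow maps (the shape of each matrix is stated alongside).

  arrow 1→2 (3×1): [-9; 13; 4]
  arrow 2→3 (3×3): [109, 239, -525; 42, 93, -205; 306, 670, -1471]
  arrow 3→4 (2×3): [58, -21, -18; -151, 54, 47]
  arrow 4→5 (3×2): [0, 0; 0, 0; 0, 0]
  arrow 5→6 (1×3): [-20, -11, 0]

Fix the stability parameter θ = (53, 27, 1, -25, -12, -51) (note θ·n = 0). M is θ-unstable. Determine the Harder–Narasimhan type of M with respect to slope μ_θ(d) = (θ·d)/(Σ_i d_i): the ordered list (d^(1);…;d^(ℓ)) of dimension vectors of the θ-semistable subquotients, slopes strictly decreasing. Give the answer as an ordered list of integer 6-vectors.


Barcode: M ≅ I[1,4], I[2,3], I[2,4], I[5,5]^2, I[5,6]. HN layers by μ_θ (4 steps, strictly decreasing):
  μ^(1)=14; μ^(2)=1; μ^(3)=-12; μ^(4)=-63/2

((1, 2, 2, 1, 0, 0); (0, 1, 1, 1, 0, 0); (0, 0, 0, 0, 2, 0); (0, 0, 0, 0, 1, 1))


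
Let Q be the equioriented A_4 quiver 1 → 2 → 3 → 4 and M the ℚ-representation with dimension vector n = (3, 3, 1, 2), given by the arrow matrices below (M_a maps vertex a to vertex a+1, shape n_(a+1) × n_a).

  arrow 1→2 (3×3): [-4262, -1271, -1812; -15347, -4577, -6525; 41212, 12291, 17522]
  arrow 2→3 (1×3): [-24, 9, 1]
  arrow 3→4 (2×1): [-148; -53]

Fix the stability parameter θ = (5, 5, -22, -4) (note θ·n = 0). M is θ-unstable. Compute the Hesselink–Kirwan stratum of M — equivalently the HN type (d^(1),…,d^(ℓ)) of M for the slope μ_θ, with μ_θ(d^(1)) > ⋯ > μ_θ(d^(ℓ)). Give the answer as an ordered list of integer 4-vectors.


Interval decomposition of M: I[1,1], I[1,2], I[1,4], I[2,2], I[4,4].
HN type (ℓ=2): μ^(1)=5; μ^(2)=-4

((2, 2, 0, 0); (1, 1, 1, 2))


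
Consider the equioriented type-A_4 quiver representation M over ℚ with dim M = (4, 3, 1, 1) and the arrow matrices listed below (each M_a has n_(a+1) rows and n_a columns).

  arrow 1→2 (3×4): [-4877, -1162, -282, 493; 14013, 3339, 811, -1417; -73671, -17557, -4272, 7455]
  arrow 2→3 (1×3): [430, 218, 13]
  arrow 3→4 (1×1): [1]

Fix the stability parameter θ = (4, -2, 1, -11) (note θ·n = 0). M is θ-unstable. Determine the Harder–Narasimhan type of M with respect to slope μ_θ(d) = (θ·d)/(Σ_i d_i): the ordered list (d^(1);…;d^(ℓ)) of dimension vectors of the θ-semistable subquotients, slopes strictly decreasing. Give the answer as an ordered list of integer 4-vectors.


Barcode: M ≅ I[1,1], I[1,2]^2, I[1,4]. HN layers by μ_θ (3 steps, strictly decreasing):
  μ^(1)=4; μ^(2)=1; μ^(3)=-2

((1, 0, 0, 0); (2, 2, 0, 0); (1, 1, 1, 1))


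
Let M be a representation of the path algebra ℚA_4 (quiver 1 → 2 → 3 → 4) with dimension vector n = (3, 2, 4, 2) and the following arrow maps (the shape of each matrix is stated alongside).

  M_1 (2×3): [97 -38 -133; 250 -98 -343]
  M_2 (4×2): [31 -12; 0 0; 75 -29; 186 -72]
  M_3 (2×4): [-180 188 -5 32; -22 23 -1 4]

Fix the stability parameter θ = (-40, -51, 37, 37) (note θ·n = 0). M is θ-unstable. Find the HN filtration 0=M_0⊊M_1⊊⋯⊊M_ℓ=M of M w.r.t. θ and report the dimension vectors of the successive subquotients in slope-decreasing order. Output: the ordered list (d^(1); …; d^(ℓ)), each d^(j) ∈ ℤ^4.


Interval decomposition of M: I[1,1], I[1,4]^2, I[3,3]^2.
HN type (ℓ=3): μ^(1)=37; μ^(2)=-40; μ^(3)=-91/2

((0, 0, 4, 2); (1, 0, 0, 0); (2, 2, 0, 0))


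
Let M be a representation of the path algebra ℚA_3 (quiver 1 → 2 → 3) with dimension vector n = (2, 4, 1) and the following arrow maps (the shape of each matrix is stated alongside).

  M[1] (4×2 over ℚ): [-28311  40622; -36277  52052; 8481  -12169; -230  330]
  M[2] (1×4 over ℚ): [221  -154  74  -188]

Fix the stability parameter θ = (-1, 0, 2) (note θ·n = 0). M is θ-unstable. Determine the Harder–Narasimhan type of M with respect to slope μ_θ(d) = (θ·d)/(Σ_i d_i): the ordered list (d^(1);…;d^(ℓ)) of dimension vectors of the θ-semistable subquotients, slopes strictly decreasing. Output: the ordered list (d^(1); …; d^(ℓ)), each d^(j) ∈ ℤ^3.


Barcode: M ≅ I[1,2], I[1,3], I[2,2]^2. HN layers by μ_θ (3 steps, strictly decreasing):
  μ^(1)=2; μ^(2)=0; μ^(3)=-1

((0, 0, 1); (0, 4, 0); (2, 0, 0))


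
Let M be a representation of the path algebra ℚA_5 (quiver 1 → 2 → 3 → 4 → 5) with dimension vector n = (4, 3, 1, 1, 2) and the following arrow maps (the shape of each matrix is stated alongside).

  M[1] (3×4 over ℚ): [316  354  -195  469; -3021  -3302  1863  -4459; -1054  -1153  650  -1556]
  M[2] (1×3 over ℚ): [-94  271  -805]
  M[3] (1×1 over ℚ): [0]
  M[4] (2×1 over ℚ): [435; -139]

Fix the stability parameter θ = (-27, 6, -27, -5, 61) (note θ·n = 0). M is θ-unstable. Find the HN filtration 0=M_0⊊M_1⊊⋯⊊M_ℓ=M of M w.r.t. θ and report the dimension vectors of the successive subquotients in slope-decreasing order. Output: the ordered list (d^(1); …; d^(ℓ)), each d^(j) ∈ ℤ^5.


Barcode: M ≅ I[1,1], I[1,2]^2, I[1,3], I[4,5], I[5,5]. HN layers by μ_θ (5 steps, strictly decreasing):
  μ^(1)=61; μ^(2)=6; μ^(3)=-5; μ^(4)=-21/2; μ^(5)=-27

((0, 0, 0, 0, 2); (0, 2, 0, 0, 0); (0, 0, 0, 1, 0); (0, 1, 1, 0, 0); (4, 0, 0, 0, 0))


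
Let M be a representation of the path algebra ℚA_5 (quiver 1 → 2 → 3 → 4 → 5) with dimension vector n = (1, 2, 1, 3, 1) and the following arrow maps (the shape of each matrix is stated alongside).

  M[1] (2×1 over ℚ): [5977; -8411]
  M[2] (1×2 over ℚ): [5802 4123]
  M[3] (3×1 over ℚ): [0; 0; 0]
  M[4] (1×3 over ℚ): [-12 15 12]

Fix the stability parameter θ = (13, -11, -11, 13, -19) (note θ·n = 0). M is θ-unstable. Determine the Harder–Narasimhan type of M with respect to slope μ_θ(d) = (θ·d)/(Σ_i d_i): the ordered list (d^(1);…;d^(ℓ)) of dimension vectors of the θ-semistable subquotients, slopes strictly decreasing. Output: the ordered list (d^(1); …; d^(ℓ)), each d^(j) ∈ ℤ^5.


Interval decomposition of M: I[1,3], I[2,2], I[4,4]^2, I[4,5].
HN type (ℓ=3): μ^(1)=13; μ^(2)=-3; μ^(3)=-11

((0, 0, 0, 2, 0); (1, 1, 1, 1, 1); (0, 1, 0, 0, 0))


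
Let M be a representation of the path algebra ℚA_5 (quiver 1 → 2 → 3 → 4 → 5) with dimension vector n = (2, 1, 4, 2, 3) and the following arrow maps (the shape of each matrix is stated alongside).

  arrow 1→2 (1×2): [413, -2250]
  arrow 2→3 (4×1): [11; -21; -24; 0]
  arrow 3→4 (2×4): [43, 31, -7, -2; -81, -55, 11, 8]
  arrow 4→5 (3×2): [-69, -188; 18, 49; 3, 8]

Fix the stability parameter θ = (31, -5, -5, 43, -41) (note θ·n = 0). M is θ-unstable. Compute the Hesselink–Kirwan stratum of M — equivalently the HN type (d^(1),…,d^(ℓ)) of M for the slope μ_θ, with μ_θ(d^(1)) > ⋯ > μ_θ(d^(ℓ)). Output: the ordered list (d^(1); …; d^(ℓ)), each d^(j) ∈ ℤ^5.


Via rank(M_{q-1}∘⋯∘M_p): M ≅ I[1,1], I[1,5], I[3,3]^2, I[3,5], I[5,5].
μ_θ-semistable layers: μ^(1)=31; μ^(2)=23/5; μ^(3)=1; μ^(4)=-5; μ^(5)=-41

((1, 0, 0, 0, 0); (1, 1, 1, 1, 1); (0, 0, 0, 1, 1); (0, 0, 3, 0, 0); (0, 0, 0, 0, 1))


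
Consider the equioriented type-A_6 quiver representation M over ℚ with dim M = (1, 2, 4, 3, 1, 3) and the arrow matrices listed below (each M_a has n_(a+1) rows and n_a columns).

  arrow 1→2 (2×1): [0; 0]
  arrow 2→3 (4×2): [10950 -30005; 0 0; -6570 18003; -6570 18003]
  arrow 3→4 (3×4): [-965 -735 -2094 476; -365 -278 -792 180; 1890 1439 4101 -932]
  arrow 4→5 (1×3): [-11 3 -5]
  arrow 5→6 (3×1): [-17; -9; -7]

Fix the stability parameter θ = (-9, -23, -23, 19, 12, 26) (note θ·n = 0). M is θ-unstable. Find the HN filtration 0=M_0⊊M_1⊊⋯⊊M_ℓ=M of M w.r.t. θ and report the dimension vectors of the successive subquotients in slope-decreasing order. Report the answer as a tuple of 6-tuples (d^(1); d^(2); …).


Barcode: M ≅ I[1,1], I[2,2], I[2,6], I[3,3], I[3,4]^2, I[6,6]^2. HN layers by μ_θ (5 steps, strictly decreasing):
  μ^(1)=26; μ^(2)=19; μ^(3)=31/2; μ^(4)=-9; μ^(5)=-23

((0, 0, 0, 0, 0, 3); (0, 0, 0, 2, 0, 0); (0, 0, 0, 1, 1, 0); (1, 0, 0, 0, 0, 0); (0, 2, 4, 0, 0, 0))


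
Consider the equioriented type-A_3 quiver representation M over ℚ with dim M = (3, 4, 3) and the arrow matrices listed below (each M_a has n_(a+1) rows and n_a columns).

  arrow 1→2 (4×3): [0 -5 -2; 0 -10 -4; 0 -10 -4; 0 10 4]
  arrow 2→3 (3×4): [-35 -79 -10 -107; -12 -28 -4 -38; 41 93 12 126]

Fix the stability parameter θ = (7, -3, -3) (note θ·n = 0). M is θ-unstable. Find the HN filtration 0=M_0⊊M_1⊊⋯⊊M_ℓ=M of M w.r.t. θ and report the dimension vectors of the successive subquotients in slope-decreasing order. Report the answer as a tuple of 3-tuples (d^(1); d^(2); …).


Barcode: M ≅ I[1,1]^2, I[1,3], I[2,2]^2, I[2,3], I[3,3]. HN layers by μ_θ (3 steps, strictly decreasing):
  μ^(1)=7; μ^(2)=1/3; μ^(3)=-3

((2, 0, 0); (1, 1, 1); (0, 3, 2))


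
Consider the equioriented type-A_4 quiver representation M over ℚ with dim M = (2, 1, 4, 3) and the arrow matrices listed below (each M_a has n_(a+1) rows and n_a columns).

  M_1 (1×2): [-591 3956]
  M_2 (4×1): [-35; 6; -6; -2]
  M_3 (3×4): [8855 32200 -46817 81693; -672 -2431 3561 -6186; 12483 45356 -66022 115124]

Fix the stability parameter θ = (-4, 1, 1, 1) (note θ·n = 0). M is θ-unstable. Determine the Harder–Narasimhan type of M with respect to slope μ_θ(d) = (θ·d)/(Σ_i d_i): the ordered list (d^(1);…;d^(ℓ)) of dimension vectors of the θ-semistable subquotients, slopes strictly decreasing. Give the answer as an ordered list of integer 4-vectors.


Barcode: M ≅ I[1,1], I[1,4], I[3,3], I[3,4]^2. HN layers by μ_θ (2 steps, strictly decreasing):
  μ^(1)=1; μ^(2)=-4

((0, 1, 4, 3); (2, 0, 0, 0))


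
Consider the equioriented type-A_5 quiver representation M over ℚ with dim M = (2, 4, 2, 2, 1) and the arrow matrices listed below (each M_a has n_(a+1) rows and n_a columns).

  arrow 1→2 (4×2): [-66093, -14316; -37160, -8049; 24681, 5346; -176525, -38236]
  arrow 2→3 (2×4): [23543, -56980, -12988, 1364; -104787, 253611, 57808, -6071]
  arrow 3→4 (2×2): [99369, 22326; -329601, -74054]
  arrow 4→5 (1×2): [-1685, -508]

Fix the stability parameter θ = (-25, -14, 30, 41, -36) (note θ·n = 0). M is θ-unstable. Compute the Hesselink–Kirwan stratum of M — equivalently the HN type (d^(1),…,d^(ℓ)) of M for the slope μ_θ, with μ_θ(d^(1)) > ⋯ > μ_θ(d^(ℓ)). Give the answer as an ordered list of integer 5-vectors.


Interval decomposition of M: I[1,3], I[1,5], I[2,2]^2, I[4,4].
HN type (ℓ=5): μ^(1)=41; μ^(2)=30; μ^(3)=35/3; μ^(4)=-14; μ^(5)=-25

((0, 0, 0, 1, 0); (0, 0, 1, 0, 0); (0, 0, 1, 1, 1); (0, 4, 0, 0, 0); (2, 0, 0, 0, 0))


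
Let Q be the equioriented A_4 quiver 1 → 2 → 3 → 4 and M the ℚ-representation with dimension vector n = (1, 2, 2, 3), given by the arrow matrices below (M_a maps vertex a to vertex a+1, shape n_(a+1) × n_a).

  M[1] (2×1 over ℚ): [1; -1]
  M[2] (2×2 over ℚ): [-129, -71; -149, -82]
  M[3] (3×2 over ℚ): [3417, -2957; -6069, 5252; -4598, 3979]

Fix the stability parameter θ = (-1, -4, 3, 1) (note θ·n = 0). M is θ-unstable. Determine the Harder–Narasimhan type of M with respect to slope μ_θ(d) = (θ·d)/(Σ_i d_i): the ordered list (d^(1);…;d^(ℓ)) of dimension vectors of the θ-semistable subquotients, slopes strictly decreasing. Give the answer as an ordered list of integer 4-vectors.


Via rank(M_{q-1}∘⋯∘M_p): M ≅ I[1,4], I[2,4], I[4,4].
μ_θ-semistable layers: μ^(1)=2; μ^(2)=1; μ^(3)=-5/2; μ^(4)=-4

((0, 0, 2, 2); (0, 0, 0, 1); (1, 1, 0, 0); (0, 1, 0, 0))


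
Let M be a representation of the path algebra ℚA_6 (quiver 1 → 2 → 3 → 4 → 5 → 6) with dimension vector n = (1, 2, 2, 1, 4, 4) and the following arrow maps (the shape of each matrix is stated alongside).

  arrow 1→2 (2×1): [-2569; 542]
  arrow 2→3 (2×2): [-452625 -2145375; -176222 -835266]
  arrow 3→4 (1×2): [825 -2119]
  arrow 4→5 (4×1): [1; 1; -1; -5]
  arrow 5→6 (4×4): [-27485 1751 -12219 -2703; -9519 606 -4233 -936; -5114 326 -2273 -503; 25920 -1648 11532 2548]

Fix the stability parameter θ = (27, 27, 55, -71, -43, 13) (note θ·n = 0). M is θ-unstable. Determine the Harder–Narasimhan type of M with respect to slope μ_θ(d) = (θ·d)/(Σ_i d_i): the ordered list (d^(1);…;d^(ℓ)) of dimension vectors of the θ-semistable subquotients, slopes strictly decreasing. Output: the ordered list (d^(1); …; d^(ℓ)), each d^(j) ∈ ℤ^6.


Barcode: M ≅ I[1,5], I[2,2], I[3,3], I[5,6]^3, I[6,6]. HN layers by μ_θ (5 steps, strictly decreasing):
  μ^(1)=55; μ^(2)=27; μ^(3)=13; μ^(4)=-1; μ^(5)=-43

((0, 0, 1, 0, 0, 0); (0, 1, 0, 0, 0, 0); (0, 0, 0, 0, 0, 4); (1, 1, 1, 1, 1, 0); (0, 0, 0, 0, 3, 0))


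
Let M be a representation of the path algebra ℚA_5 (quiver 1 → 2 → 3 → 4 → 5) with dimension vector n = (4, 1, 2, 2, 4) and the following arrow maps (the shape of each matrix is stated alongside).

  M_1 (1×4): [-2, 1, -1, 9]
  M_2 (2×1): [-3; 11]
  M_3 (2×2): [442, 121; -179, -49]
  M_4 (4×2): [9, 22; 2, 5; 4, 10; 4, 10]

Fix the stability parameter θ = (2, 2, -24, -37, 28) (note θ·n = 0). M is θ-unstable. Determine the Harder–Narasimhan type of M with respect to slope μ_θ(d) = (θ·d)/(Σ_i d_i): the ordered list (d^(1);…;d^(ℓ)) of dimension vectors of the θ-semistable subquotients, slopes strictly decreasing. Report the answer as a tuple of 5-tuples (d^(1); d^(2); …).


Via rank(M_{q-1}∘⋯∘M_p): M ≅ I[1,1]^3, I[1,5], I[3,5], I[5,5]^2.
μ_θ-semistable layers: μ^(1)=28; μ^(2)=2; μ^(3)=-57/4; μ^(4)=-61/2

((0, 0, 0, 0, 4); (3, 0, 0, 0, 0); (1, 1, 1, 1, 0); (0, 0, 1, 1, 0))


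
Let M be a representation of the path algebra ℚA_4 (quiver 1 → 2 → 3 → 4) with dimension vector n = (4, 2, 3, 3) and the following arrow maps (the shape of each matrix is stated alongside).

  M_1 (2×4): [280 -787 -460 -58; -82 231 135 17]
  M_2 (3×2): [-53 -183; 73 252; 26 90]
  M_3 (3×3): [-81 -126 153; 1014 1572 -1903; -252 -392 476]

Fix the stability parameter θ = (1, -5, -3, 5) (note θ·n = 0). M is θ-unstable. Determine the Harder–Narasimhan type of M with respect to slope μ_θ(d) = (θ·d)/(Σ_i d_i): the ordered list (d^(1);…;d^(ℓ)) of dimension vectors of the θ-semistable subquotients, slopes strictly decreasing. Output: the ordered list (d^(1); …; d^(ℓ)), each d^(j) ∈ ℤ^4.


Via rank(M_{q-1}∘⋯∘M_p): M ≅ I[1,1]^2, I[1,3], I[1,4], I[3,4], I[4,4].
μ_θ-semistable layers: μ^(1)=5; μ^(2)=1; μ^(3)=-7/3; μ^(4)=-3

((0, 0, 0, 3); (2, 0, 0, 0); (2, 2, 2, 0); (0, 0, 1, 0))


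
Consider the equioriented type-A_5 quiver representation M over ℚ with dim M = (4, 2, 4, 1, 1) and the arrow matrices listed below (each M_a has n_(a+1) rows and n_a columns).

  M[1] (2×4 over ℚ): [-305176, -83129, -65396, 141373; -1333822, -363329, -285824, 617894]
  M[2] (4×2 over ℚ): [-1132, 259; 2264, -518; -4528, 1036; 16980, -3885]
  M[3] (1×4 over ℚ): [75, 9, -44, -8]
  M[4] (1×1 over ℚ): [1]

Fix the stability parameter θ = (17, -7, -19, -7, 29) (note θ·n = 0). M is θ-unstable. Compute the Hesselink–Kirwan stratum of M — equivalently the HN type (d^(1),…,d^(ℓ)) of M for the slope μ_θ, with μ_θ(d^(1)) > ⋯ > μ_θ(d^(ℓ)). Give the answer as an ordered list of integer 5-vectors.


Interval decomposition of M: I[1,1]^2, I[1,2], I[1,5], I[3,3]^3.
HN type (ℓ=5): μ^(1)=29; μ^(2)=17; μ^(3)=5; μ^(4)=-4; μ^(5)=-19

((0, 0, 0, 0, 1); (2, 0, 0, 0, 0); (1, 1, 0, 0, 0); (1, 1, 1, 1, 0); (0, 0, 3, 0, 0))


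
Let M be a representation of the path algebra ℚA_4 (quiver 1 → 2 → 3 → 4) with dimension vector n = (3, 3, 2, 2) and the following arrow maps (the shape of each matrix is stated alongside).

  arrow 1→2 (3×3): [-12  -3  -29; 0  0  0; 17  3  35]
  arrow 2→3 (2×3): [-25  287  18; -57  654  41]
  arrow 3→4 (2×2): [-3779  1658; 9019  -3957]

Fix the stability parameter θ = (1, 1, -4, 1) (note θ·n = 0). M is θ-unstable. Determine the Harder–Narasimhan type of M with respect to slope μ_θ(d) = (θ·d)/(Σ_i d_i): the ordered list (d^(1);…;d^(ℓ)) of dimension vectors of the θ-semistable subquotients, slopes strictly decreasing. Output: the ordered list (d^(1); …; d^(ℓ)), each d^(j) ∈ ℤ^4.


Barcode: M ≅ I[1,1], I[1,4]^2, I[2,2]. HN layers by μ_θ (2 steps, strictly decreasing):
  μ^(1)=1; μ^(2)=-2/3

((1, 1, 0, 2); (2, 2, 2, 0))


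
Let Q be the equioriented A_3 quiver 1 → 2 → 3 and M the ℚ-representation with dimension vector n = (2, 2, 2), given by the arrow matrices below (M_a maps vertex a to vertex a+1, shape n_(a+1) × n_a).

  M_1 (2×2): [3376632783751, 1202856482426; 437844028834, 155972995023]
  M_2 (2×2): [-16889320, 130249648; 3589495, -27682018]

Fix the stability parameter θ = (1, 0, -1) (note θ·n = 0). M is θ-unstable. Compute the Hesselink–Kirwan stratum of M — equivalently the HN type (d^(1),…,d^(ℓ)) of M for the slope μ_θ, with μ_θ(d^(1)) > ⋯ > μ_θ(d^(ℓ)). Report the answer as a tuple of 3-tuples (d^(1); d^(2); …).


Interval decomposition of M: I[1,2], I[1,3], I[3,3].
HN type (ℓ=3): μ^(1)=1/2; μ^(2)=0; μ^(3)=-1

((1, 1, 0); (1, 1, 1); (0, 0, 1))


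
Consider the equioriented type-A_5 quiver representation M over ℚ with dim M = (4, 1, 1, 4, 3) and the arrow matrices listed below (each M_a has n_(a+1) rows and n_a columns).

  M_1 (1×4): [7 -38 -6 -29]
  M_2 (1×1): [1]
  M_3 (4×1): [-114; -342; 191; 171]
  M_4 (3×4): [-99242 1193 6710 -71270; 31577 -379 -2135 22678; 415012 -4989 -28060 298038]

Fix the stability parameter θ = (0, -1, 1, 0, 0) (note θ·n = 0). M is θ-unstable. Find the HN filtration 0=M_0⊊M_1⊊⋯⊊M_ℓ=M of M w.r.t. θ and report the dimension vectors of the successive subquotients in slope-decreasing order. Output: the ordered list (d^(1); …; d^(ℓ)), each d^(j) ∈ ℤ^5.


Barcode: M ≅ I[1,1]^3, I[1,5], I[4,4]^2, I[4,5], I[5,5]. HN layers by μ_θ (3 steps, strictly decreasing):
  μ^(1)=1/3; μ^(2)=0; μ^(3)=-1/2

((0, 0, 1, 1, 1); (3, 0, 0, 3, 2); (1, 1, 0, 0, 0))


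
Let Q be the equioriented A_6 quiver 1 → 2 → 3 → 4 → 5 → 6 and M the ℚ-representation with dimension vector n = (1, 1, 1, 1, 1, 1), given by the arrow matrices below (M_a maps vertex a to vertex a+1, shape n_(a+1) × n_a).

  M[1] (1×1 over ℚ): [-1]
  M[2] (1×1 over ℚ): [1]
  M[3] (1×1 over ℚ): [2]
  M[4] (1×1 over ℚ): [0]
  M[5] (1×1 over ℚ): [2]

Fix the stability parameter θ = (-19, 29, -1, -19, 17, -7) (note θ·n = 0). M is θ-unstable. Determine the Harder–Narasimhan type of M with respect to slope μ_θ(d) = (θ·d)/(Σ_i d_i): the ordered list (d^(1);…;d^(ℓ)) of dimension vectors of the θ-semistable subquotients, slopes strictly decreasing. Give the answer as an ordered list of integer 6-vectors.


Via rank(M_{q-1}∘⋯∘M_p): M ≅ I[1,4], I[5,6].
μ_θ-semistable layers: μ^(1)=5; μ^(2)=3; μ^(3)=-19

((0, 0, 0, 0, 1, 1); (0, 1, 1, 1, 0, 0); (1, 0, 0, 0, 0, 0))


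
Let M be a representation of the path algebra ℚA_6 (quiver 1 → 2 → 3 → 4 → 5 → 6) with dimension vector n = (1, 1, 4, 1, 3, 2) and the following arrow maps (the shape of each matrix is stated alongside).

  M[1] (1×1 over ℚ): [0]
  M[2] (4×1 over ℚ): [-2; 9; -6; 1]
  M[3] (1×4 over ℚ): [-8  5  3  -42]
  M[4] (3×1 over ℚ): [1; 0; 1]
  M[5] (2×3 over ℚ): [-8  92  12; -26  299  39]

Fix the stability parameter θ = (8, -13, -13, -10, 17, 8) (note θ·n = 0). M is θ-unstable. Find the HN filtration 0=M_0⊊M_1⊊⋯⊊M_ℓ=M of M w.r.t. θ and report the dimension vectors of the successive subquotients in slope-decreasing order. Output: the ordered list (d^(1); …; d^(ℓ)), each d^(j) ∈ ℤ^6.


Via rank(M_{q-1}∘⋯∘M_p): M ≅ I[1,1], I[2,6], I[3,3]^3, I[5,5]^2, I[6,6].
μ_θ-semistable layers: μ^(1)=17; μ^(2)=25/2; μ^(3)=8; μ^(4)=-10; μ^(5)=-13

((0, 0, 0, 0, 2, 0); (0, 0, 0, 0, 1, 1); (1, 0, 0, 0, 0, 1); (0, 0, 0, 1, 0, 0); (0, 1, 4, 0, 0, 0))


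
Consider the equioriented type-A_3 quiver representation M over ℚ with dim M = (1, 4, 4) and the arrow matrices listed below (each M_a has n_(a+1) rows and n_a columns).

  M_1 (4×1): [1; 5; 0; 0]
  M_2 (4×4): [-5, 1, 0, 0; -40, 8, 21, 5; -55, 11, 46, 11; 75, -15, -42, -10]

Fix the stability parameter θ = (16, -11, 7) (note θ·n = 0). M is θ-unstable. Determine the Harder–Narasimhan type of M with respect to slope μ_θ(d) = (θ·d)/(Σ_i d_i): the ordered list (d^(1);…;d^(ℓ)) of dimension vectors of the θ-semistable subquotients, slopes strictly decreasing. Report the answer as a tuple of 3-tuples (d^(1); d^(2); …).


Interval decomposition of M: I[1,2], I[2,3]^3, I[3,3].
HN type (ℓ=3): μ^(1)=7; μ^(2)=5/2; μ^(3)=-11

((0, 0, 4); (1, 1, 0); (0, 3, 0))


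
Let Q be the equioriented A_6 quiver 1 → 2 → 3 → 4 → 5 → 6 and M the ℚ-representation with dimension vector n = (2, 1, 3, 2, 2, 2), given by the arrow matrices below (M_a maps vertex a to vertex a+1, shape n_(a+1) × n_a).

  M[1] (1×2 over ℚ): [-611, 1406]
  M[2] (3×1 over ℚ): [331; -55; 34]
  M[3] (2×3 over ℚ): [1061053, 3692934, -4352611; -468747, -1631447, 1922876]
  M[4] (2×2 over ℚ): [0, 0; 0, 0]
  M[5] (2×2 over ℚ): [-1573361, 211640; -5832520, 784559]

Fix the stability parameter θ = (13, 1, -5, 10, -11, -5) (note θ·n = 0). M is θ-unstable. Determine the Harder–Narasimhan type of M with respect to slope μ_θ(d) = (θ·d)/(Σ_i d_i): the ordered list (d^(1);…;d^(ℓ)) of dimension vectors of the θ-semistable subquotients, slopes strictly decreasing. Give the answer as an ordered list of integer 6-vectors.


Barcode: M ≅ I[1,1], I[1,4], I[3,3], I[3,4], I[5,6]^2. HN layers by μ_θ (5 steps, strictly decreasing):
  μ^(1)=13; μ^(2)=10; μ^(3)=3; μ^(4)=-5; μ^(5)=-11

((1, 0, 0, 0, 0, 0); (0, 0, 0, 2, 0, 0); (1, 1, 1, 0, 0, 0); (0, 0, 2, 0, 0, 2); (0, 0, 0, 0, 2, 0))


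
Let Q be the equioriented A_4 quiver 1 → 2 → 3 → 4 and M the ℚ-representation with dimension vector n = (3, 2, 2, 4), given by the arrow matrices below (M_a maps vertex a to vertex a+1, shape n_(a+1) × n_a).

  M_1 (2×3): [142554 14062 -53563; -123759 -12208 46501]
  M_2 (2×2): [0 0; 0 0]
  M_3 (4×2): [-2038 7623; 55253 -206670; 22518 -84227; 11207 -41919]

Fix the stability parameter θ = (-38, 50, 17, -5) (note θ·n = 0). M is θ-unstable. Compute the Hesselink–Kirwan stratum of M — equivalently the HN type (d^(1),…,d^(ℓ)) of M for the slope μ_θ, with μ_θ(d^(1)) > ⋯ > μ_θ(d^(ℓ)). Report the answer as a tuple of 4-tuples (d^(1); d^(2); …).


Interval decomposition of M: I[1,1], I[1,2]^2, I[3,4]^2, I[4,4]^2.
HN type (ℓ=4): μ^(1)=50; μ^(2)=6; μ^(3)=-5; μ^(4)=-38

((0, 2, 0, 0); (0, 0, 2, 2); (0, 0, 0, 2); (3, 0, 0, 0))


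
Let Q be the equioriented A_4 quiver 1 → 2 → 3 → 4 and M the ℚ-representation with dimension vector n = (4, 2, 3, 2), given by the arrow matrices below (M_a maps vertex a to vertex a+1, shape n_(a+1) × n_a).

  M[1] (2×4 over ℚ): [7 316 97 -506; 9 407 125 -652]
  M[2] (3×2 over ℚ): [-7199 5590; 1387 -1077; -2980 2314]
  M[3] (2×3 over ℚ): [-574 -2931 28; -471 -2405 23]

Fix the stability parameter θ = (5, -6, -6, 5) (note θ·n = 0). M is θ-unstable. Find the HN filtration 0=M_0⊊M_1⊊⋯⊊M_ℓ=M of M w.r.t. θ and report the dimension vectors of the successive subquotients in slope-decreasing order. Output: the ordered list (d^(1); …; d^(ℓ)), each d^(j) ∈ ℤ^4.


Via rank(M_{q-1}∘⋯∘M_p): M ≅ I[1,1]^2, I[1,4]^2, I[3,3].
μ_θ-semistable layers: μ^(1)=5; μ^(2)=-7/3; μ^(3)=-6

((2, 0, 0, 2); (2, 2, 2, 0); (0, 0, 1, 0))


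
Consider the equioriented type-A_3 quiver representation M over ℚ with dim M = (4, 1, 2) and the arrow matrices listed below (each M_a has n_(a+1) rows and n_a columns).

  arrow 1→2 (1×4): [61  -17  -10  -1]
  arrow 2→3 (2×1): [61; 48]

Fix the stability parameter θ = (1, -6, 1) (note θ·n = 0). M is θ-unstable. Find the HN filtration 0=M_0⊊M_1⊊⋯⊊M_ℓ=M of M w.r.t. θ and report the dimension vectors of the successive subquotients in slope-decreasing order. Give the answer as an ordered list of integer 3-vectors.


Barcode: M ≅ I[1,1]^3, I[1,3], I[3,3]. HN layers by μ_θ (2 steps, strictly decreasing):
  μ^(1)=1; μ^(2)=-5/2

((3, 0, 2); (1, 1, 0))


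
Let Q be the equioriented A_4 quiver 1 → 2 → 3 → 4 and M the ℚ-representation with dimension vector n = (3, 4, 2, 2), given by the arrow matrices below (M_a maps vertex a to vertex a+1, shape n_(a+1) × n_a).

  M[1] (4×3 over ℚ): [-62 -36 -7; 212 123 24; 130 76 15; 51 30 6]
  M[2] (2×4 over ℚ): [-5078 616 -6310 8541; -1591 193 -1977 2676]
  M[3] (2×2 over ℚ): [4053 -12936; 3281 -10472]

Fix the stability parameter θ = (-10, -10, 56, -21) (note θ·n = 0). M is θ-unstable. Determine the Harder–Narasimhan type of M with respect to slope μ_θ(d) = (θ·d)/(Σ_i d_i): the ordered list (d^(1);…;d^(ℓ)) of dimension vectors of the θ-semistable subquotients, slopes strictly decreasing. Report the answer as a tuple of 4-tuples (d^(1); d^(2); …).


Via rank(M_{q-1}∘⋯∘M_p): M ≅ I[1,2], I[1,3], I[1,4], I[2,2], I[4,4].
μ_θ-semistable layers: μ^(1)=56; μ^(2)=35/2; μ^(3)=-10; μ^(4)=-21

((0, 0, 1, 0); (0, 0, 1, 1); (3, 4, 0, 0); (0, 0, 0, 1))


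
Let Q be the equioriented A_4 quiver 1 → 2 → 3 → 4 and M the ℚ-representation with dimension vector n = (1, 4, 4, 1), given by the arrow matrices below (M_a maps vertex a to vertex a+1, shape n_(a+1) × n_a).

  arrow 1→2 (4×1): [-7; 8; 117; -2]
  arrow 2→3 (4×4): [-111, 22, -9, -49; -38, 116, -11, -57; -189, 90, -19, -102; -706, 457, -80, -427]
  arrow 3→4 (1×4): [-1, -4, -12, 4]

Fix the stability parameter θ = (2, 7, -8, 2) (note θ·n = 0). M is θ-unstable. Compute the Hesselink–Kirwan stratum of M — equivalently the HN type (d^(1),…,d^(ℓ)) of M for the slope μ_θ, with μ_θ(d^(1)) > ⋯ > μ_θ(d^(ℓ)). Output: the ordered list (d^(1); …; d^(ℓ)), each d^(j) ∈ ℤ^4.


Via rank(M_{q-1}∘⋯∘M_p): M ≅ I[1,4], I[2,3]^3.
μ_θ-semistable layers: μ^(1)=2; μ^(2)=1/3; μ^(3)=-1/2

((0, 0, 0, 1); (1, 1, 1, 0); (0, 3, 3, 0))


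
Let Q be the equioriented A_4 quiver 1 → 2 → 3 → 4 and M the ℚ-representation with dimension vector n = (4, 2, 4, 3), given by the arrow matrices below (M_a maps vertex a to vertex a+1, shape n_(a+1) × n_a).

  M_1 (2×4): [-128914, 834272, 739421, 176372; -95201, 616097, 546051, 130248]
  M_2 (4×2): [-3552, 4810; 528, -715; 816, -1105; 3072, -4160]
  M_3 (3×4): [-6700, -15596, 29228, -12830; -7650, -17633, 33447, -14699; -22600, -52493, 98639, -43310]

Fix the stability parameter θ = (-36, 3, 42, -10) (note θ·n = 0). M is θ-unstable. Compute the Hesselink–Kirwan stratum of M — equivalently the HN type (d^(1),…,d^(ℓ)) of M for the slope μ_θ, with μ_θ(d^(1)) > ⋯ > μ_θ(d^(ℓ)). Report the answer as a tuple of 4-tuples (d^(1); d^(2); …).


Via rank(M_{q-1}∘⋯∘M_p): M ≅ I[1,1]^2, I[1,2], I[1,3], I[3,3], I[3,4]^2, I[4,4].
μ_θ-semistable layers: μ^(1)=42; μ^(2)=16; μ^(3)=3; μ^(4)=-10; μ^(5)=-36

((0, 0, 2, 0); (0, 0, 2, 2); (0, 2, 0, 0); (0, 0, 0, 1); (4, 0, 0, 0))


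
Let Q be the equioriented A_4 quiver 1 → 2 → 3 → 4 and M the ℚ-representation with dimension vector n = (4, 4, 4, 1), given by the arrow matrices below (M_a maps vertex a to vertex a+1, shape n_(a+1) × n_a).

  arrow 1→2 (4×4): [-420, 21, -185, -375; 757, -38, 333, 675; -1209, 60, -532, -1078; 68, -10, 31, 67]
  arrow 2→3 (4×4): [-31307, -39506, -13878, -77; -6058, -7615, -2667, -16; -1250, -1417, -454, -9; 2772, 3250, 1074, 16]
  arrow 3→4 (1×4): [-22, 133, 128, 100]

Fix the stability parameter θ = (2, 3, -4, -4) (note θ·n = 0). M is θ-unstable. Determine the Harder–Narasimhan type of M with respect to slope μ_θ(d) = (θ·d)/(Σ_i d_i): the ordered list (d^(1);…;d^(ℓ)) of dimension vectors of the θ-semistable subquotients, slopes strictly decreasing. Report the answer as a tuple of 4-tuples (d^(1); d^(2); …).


Via rank(M_{q-1}∘⋯∘M_p): M ≅ I[1,1], I[1,3]^2, I[1,4], I[2,2], I[3,3].
μ_θ-semistable layers: μ^(1)=3; μ^(2)=2; μ^(3)=1/3; μ^(4)=-3/4; μ^(5)=-4

((0, 1, 0, 0); (1, 0, 0, 0); (2, 2, 2, 0); (1, 1, 1, 1); (0, 0, 1, 0))


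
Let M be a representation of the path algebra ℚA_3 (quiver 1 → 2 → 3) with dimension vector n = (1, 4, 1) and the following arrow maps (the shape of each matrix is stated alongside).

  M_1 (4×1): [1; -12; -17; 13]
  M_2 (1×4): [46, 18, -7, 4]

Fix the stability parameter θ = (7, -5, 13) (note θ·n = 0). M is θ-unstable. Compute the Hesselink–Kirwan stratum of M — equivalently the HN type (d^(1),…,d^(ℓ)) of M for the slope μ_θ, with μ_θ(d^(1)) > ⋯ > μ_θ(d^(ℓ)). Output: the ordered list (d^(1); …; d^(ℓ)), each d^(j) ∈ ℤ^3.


Via rank(M_{q-1}∘⋯∘M_p): M ≅ I[1,3], I[2,2]^3.
μ_θ-semistable layers: μ^(1)=13; μ^(2)=1; μ^(3)=-5

((0, 0, 1); (1, 1, 0); (0, 3, 0))


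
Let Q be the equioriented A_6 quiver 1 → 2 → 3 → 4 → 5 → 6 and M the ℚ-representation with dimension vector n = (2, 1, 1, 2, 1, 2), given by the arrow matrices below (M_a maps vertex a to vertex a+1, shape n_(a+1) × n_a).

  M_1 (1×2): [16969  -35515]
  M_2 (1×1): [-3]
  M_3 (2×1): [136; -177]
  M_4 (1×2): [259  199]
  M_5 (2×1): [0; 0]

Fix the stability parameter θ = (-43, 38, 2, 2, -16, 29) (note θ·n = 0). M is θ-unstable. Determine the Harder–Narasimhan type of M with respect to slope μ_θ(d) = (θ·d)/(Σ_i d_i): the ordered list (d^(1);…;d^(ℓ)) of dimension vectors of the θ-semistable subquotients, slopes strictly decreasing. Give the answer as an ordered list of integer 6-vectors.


Barcode: M ≅ I[1,1], I[1,5], I[4,4], I[6,6]^2. HN layers by μ_θ (4 steps, strictly decreasing):
  μ^(1)=29; μ^(2)=13/2; μ^(3)=2; μ^(4)=-43

((0, 0, 0, 0, 0, 2); (0, 1, 1, 1, 1, 0); (0, 0, 0, 1, 0, 0); (2, 0, 0, 0, 0, 0))


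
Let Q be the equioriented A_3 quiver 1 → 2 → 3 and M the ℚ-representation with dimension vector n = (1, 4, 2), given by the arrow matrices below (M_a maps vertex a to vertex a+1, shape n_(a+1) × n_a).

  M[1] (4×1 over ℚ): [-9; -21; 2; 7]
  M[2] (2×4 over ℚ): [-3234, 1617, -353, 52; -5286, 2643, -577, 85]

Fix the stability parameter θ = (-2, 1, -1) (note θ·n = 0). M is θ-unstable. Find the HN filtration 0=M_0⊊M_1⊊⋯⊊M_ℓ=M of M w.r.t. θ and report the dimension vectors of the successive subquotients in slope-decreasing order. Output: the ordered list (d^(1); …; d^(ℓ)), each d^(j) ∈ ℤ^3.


Barcode: M ≅ I[1,3], I[2,2]^2, I[2,3]. HN layers by μ_θ (3 steps, strictly decreasing):
  μ^(1)=1; μ^(2)=0; μ^(3)=-2

((0, 2, 0); (0, 2, 2); (1, 0, 0))


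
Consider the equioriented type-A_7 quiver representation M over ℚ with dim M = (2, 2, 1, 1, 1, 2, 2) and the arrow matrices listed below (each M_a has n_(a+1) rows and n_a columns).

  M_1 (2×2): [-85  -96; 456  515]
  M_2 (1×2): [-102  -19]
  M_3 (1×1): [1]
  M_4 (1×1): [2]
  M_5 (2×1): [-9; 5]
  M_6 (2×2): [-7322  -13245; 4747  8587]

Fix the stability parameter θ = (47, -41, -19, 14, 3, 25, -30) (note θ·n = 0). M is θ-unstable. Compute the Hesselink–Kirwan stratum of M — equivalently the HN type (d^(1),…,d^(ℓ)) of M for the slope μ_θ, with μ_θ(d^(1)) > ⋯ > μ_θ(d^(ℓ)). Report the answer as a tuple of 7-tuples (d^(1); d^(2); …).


Barcode: M ≅ I[1,2], I[1,7], I[6,7]. HN layers by μ_θ (3 steps, strictly decreasing):
  μ^(1)=3; μ^(2)=-5/2; μ^(3)=-13/3

((1, 1, 0, 1, 1, 1, 1); (0, 0, 0, 0, 0, 1, 1); (1, 1, 1, 0, 0, 0, 0))


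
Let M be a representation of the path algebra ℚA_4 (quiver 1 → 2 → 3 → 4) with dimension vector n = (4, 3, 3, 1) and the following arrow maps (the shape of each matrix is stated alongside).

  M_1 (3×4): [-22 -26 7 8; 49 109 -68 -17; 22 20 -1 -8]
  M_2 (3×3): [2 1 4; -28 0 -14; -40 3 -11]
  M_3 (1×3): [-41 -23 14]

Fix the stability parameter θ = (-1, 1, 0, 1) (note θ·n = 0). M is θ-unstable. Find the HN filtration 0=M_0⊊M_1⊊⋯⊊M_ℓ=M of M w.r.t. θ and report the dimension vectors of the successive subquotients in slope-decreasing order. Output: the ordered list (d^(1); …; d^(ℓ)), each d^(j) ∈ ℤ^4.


Barcode: M ≅ I[1,1], I[1,2], I[1,3], I[1,4], I[3,3]. HN layers by μ_θ (4 steps, strictly decreasing):
  μ^(1)=1; μ^(2)=1/2; μ^(3)=0; μ^(4)=-1

((0, 1, 0, 1); (0, 2, 2, 0); (0, 0, 1, 0); (4, 0, 0, 0))


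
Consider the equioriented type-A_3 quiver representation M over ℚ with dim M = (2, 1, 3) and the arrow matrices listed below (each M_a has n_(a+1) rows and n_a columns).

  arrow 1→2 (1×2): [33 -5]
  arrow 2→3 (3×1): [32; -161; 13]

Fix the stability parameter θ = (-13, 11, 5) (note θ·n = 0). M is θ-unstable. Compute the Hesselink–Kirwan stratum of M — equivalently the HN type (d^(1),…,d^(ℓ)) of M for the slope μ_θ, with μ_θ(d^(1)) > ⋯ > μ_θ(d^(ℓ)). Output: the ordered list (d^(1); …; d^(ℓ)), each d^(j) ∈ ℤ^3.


Via rank(M_{q-1}∘⋯∘M_p): M ≅ I[1,1], I[1,3], I[3,3]^2.
μ_θ-semistable layers: μ^(1)=8; μ^(2)=5; μ^(3)=-13

((0, 1, 1); (0, 0, 2); (2, 0, 0))


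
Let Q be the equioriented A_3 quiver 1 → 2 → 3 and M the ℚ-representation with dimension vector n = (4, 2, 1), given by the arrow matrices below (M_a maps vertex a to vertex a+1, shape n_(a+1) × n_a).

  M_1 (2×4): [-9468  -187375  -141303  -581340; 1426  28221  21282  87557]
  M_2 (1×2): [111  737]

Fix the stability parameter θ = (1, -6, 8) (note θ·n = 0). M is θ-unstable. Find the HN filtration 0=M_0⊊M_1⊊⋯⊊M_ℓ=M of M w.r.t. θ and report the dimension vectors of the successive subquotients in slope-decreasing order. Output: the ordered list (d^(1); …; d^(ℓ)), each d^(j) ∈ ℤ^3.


Barcode: M ≅ I[1,1]^2, I[1,2], I[1,3]. HN layers by μ_θ (3 steps, strictly decreasing):
  μ^(1)=8; μ^(2)=1; μ^(3)=-5/2

((0, 0, 1); (2, 0, 0); (2, 2, 0))
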